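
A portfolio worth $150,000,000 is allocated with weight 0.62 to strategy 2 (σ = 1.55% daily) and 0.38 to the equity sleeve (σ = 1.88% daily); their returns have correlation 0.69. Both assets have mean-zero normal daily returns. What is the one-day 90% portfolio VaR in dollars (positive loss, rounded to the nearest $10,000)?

$2,970,000

σ_p² = 0.62²·1.55² + 0.38²·1.88² + 2·0.69·0.62·0.38·1.55·1.88 = 2.3813 (%²).
σ_p = √2.3813 = 1.543%.
At 90%, z = 1.282.
VaR = 1.282 × 1.543% = 1.978%; on $150,000,000 that is $2,967,000.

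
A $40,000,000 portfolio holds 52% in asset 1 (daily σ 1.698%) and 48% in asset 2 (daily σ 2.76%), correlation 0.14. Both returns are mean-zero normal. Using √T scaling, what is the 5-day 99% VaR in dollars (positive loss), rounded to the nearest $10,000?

σ_p = √(0.52²·1.698² + 0.48²·2.76² + 2·0.14·0.52·0.48·1.698·2.76) = 1.692%.
σ_{5d} = 1.692% × √5 = 3.783%.
z(99%) = 2.326.
VaR = 2.326 × 3.783% = 8.799%; on $40,000,000 that is $3,519,600.

$3,520,000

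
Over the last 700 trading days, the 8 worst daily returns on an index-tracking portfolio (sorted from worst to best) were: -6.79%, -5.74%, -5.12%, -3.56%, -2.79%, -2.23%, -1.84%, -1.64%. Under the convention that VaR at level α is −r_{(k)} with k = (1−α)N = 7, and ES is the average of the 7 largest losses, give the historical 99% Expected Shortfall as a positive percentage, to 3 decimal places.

The 7 worst returns sum to -28.07%.
ES = −(-28.07%) / 7 = 4.01% ≈ 4.010%.

4.010%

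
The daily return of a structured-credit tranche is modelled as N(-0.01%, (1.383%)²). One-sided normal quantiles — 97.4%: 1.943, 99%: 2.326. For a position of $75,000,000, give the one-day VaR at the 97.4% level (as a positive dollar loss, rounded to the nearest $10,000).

$2,020,000

VaR = −μ + z·σ = −(-0.01%) + 1.943 × 1.383% = 2.697%.
On $75,000,000: 0.02697 × $75,000,000 = $2,022,750.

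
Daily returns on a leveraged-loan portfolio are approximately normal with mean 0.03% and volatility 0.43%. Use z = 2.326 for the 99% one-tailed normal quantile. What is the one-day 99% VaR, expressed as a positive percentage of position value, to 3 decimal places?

0.970%

VaR = −μ + z·σ = −(0.03%) + 2.326 × 0.43% = 0.970%.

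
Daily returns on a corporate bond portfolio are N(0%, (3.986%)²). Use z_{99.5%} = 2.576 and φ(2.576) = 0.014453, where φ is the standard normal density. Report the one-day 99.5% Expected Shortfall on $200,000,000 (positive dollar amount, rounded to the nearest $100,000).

$23,000,000

Tail multiplier: φ(z)/(1−α) = 0.014453 / 0.005 = 2.891.
ES = 3.986% × 2.891 = 11.524%.
On $200,000,000: 0.11524 × $200,000,000 = $23,048,000.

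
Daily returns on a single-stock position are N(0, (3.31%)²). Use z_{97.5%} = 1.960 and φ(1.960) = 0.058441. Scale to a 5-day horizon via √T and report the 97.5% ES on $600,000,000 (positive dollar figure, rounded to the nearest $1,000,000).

$104,000,000

σ_{5d} = 3.31% × √5 = 7.401%.
ES multiplier = φ(z)/(1−α) = 0.058441/0.025 = 2.338.
ES = 7.401% × 2.338 = 17.304%; on $600,000,000: $103,824,000.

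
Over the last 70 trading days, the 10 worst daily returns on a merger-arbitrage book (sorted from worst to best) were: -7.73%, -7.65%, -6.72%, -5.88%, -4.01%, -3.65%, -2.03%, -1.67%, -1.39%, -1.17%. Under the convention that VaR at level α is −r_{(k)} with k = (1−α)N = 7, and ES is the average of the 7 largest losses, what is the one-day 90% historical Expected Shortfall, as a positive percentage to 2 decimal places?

The 7 worst returns sum to -37.67%.
ES = −(-37.67%) / 7 = 5.3814…% ≈ 5.38%.

5.38%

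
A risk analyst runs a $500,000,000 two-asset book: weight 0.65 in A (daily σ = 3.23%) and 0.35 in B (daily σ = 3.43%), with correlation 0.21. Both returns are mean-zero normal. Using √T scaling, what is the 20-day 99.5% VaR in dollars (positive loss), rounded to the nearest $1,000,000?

$151,000,000

σ_p = √(0.65²·3.23² + 0.35²·3.43² + 2·0.21·0.65·0.35·3.23·3.43) = 2.628%.
σ_{20d} = 2.628% × √20 = 11.753%.
z(99.5%) = 2.576.
VaR = 2.576 × 11.753% = 30.276%; on $500,000,000 that is $151,380,000.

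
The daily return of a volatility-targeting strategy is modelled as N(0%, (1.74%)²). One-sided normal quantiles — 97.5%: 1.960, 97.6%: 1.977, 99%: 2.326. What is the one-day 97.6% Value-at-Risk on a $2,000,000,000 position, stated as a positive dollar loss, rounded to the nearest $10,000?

$68,800,000

VaR = z·σ = 1.977 × 1.74% = 3.440%.
On $2,000,000,000: 0.03440 × $2,000,000,000 = $68,800,000.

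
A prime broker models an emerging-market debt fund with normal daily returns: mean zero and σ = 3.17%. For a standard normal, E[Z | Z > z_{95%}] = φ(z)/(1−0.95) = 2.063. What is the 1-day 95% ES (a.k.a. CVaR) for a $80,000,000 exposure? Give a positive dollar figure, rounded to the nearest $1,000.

$5,232,000

ES = 3.17% × 2.063 = 6.540%.
On $80,000,000: 0.06540 × $80,000,000 = $5,232,000.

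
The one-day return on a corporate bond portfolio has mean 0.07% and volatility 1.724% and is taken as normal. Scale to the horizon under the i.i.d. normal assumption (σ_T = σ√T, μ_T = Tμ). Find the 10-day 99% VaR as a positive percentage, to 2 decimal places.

At 99%, z = 2.326.
σ_{10d} = 1.724% × √10 = 5.452%; μ_{10d} = 10 × 0.07% = 0.700%.
VaR = −(0.700%) + 2.326 × 5.452% = 11.981%.

11.98%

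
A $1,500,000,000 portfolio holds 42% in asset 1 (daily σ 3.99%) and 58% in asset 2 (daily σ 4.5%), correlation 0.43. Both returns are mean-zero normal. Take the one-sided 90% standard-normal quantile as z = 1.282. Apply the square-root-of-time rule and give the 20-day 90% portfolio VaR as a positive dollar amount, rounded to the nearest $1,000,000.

$315,000,000

σ_p = √(0.42²·3.99² + 0.58²·4.5² + 2·0.43·0.42·0.58·3.99·4.5) = 3.658%.
σ_{20d} = 3.658% × √20 = 16.359%.
VaR = 1.282 × 16.359% = 20.972%; on $1,500,000,000 that is $314,580,000.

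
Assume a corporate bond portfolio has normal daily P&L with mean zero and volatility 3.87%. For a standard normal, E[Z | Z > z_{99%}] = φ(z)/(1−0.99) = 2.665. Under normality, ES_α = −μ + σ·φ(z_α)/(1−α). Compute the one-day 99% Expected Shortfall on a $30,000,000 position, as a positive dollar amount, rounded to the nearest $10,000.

$3,090,000

ES = 3.87% × 2.665 = 10.314%.
On $30,000,000: 0.10314 × $30,000,000 = $3,094,200.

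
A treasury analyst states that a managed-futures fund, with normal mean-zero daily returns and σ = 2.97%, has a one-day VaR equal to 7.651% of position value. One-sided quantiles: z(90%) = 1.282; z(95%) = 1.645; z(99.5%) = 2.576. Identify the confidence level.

99.5%

Implied z = VaR/σ = 7.651 / 2.97 = 2.576.
This matches z(99.5%) = 2.576.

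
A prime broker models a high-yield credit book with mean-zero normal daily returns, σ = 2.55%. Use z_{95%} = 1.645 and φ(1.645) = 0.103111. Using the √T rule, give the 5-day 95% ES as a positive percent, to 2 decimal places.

11.76%

σ_{5d} = 2.55% × √5 = 5.702%.
ES multiplier = φ(z)/(1−α) = 0.103111/0.05 = 2.062.
ES = 5.702% × 2.062 = 11.758%.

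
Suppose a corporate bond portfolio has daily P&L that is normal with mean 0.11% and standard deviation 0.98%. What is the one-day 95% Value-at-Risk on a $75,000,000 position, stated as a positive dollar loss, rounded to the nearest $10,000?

$1,130,000

At 95% one-sided, z = 1.645.
VaR = −μ + z·σ = −(0.11%) + 1.645 × 0.98% = 1.502%.
On $75,000,000: 0.01502 × $75,000,000 = $1,126,500.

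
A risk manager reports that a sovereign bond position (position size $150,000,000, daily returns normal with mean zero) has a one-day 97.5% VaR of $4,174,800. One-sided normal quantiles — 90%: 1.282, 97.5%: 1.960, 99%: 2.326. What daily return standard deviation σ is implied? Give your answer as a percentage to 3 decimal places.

VaR as a fraction: $4,174,800 / $150,000,000 = 2.783%.
σ = VaR / z = 2.783% / 1.960 = 1.420%.

1.420%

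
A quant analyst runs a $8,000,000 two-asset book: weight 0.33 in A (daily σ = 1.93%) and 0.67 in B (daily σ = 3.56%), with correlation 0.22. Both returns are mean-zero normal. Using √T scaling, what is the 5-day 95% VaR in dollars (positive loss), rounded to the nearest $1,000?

σ_p = √(0.33²·1.93² + 0.67²·3.56² + 2·0.22·0.33·0.67·1.93·3.56) = 2.601%.
σ_{5d} = 2.601% × √5 = 5.816%.
z(95%) = 1.645.
VaR = 1.645 × 5.816% = 9.567%; on $8,000,000 that is $765,360.

$765,000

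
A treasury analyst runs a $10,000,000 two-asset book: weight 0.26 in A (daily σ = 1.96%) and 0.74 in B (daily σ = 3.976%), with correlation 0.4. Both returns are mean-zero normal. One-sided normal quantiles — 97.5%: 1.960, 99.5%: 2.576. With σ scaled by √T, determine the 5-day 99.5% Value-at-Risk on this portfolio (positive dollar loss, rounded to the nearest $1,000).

σ_p = √(0.26²·1.96² + 0.74²·3.976² + 2·0.4·0.26·0.74·1.96·3.976) = 3.181%.
σ_{5d} = 3.181% × √5 = 7.113%.
VaR = 2.576 × 7.113% = 18.323%; on $10,000,000 that is $1,832,300.

$1,832,000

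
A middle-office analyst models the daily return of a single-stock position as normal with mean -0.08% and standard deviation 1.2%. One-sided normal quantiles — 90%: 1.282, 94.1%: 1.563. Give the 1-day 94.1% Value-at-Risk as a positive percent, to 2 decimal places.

1.96%

VaR = −μ + z·σ = −(-0.08%) + 1.563 × 1.2% = 1.956%.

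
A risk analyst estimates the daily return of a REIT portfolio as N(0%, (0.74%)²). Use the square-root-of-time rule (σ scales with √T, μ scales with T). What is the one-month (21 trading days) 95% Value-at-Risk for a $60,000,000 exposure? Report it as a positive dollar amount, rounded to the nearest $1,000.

At 95%, z = 1.645.
σ_{21d} = 0.74% × √21 = 3.391%.
VaR = 1.645 × 3.391% = 5.578%.
On $60,000,000: 0.05578 × $60,000,000 = $3,346,800.

$3,347,000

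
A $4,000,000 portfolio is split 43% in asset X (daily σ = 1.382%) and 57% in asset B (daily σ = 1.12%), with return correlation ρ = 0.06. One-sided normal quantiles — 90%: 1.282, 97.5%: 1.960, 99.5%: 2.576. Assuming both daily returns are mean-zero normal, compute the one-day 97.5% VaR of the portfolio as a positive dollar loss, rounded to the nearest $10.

σ_p² = 0.43²·1.382² + 0.57²·1.12² + 2·0.06·0.43·0.57·1.382·1.12 = 0.8062 (%²).
σ_p = √0.8062 = 0.898%.
VaR = 1.960 × 0.898% = 1.760%; on $4,000,000 that is $70,400.

$70,400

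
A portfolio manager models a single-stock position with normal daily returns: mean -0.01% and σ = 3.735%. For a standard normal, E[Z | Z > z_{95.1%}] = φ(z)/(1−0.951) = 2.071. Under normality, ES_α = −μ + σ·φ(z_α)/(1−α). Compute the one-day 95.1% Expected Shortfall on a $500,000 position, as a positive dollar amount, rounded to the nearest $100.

ES = −(-0.01%) + 3.735% × 2.071 = 7.745%.
On $500,000: 0.07745 × $500,000 = $38,725.

$38,700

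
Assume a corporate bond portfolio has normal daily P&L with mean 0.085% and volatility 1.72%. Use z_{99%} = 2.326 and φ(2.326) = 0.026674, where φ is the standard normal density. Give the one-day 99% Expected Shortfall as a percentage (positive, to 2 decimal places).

4.50%

Tail multiplier: φ(z)/(1−α) = 0.026674 / 0.01 = 2.667.
ES = −(0.085%) + 1.72% × 2.667 = 4.502%.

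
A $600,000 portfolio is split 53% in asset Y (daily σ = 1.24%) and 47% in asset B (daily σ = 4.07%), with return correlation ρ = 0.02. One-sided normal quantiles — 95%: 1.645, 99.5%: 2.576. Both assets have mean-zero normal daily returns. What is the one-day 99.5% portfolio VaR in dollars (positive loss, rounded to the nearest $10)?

$31,450

σ_p² = 0.53²·1.24² + 0.47²·4.07² + 2·0.02·0.53·0.47·1.24·4.07 = 4.1414 (%²).
σ_p = √4.1414 = 2.035%.
VaR = 2.576 × 2.035% = 5.242%; on $600,000 that is $31,452.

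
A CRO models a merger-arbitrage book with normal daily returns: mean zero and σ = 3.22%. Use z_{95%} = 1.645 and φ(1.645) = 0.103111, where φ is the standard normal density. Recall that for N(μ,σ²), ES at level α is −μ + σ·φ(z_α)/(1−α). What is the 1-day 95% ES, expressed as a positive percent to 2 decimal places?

6.64%

Tail multiplier: φ(z)/(1−α) = 0.103111 / 0.05 = 2.062.
ES = 3.22% × 2.062 = 6.640%.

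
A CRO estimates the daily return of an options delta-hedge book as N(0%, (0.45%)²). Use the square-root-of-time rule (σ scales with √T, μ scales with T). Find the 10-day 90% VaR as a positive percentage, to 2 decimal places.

At 90%, z = 1.282.
σ_{10d} = 0.45% × √10 = 1.423%.
VaR = 1.282 × 1.423% = 1.824%.

1.82%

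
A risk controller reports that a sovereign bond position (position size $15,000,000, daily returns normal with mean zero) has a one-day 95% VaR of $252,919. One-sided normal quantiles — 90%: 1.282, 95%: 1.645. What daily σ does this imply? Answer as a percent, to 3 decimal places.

VaR as a fraction: $252,919 / $15,000,000 = 1.686%.
σ = VaR / z = 1.686% / 1.645 = 1.025%.

1.025%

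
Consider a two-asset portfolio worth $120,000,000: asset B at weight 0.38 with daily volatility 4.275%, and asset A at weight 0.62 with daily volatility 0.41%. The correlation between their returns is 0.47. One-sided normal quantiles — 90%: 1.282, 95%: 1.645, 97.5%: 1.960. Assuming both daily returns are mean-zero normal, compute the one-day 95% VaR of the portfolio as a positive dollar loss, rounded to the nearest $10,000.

σ_p² = 0.38²·4.275² + 0.62²·0.41² + 2·0.47·0.38·0.62·4.275·0.41 = 3.0918 (%²).
σ_p = √3.0918 = 1.758%.
VaR = 1.645 × 1.758% = 2.892%; on $120,000,000 that is $3,470,400.

$3,470,000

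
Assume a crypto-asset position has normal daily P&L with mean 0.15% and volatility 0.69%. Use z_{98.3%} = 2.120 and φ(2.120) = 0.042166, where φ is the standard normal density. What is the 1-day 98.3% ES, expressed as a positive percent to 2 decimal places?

1.56%

Tail multiplier: φ(z)/(1−α) = 0.042166 / 0.017 = 2.480.
ES = −(0.15%) + 0.69% × 2.480 = 1.561%.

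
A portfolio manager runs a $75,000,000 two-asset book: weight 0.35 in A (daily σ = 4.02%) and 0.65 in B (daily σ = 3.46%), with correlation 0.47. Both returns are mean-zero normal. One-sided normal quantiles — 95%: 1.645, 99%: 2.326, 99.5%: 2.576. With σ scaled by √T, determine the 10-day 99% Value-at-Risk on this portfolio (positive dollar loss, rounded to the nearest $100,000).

$17,500,000

σ_p = √(0.35²·4.02² + 0.65²·3.46² + 2·0.47·0.35·0.65·4.02·3.46) = 3.164%.
σ_{10d} = 3.164% × √10 = 10.005%.
VaR = 2.326 × 10.005% = 23.272%; on $75,000,000 that is $17,454,000.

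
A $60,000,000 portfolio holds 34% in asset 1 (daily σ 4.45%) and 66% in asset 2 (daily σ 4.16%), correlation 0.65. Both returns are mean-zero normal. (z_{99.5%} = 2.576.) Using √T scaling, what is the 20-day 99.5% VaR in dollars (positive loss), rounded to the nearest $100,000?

σ_p = √(0.34²·4.45² + 0.66²·4.16² + 2·0.65·0.34·0.66·4.45·4.16) = 3.902%.
σ_{20d} = 3.902% × √20 = 17.450%.
VaR = 2.576 × 17.450% = 44.951%; on $60,000,000 that is $26,970,600.

$27,000,000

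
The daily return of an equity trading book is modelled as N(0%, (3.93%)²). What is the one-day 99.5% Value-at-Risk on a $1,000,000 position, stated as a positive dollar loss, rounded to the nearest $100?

$101,200

At 99.5% one-sided, z = 2.576.
VaR = z·σ = 2.576 × 3.93% = 10.124%.
On $1,000,000: 0.10124 × $1,000,000 = $101,240.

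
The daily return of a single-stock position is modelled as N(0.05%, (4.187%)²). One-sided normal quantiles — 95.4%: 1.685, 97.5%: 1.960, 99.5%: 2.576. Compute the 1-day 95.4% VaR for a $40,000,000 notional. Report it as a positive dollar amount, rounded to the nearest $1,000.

VaR = −μ + z·σ = −(0.05%) + 1.685 × 4.187% = 7.005%.
On $40,000,000: 0.07005 × $40,000,000 = $2,802,000.

$2,802,000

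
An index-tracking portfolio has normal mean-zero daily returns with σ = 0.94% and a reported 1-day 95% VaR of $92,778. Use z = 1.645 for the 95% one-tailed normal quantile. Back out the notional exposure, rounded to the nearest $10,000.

$6,000,000

VaR as a fraction of value: z·σ = 1.645 × 0.94% = 1.5463%.
Position = $92,778 / 0.015463 = $6,000,000.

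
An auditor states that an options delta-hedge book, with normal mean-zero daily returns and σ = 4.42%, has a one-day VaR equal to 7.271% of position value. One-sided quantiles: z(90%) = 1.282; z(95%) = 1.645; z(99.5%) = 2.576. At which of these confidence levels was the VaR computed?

Implied z = VaR/σ = 7.271 / 4.42 = 1.645.
This matches z(95%) = 1.645.

95%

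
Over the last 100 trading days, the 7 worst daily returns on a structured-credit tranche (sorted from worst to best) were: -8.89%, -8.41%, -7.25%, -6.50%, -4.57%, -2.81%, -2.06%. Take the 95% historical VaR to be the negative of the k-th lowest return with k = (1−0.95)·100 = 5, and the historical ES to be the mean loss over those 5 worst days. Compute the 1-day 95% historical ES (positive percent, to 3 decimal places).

7.124%

The 5 worst returns sum to -35.62%.
ES = −(-35.62%) / 5 = 7.124%.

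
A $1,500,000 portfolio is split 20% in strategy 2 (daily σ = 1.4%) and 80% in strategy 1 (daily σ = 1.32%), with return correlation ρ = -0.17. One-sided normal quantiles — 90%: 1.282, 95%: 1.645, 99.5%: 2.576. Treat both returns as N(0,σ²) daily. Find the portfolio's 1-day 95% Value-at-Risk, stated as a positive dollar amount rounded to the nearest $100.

$25,800

σ_p² = 0.2²·1.4² + 0.8²·1.32² + 2·-0.17·0.2·0.8·1.4·1.32 = 1.0930 (%²).
σ_p = √1.0930 = 1.045%.
VaR = 1.645 × 1.045% = 1.719%; on $1,500,000 that is $25,785.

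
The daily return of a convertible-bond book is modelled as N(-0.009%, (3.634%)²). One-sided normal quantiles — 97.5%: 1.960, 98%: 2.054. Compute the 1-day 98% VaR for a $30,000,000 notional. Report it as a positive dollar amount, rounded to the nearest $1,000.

VaR = −μ + z·σ = −(-0.009%) + 2.054 × 3.634% = 7.473%.
On $30,000,000: 0.07473 × $30,000,000 = $2,241,900.

$2,242,000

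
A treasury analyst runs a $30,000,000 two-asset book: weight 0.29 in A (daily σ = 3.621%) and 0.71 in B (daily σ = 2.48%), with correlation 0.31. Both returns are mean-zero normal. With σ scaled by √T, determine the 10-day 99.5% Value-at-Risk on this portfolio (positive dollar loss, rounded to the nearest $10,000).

σ_p = √(0.29²·3.621² + 0.71²·2.48² + 2·0.31·0.29·0.71·3.621·2.48) = 2.313%.
σ_{10d} = 2.313% × √10 = 7.314%.
z(99.5%) = 2.576.
VaR = 2.576 × 7.314% = 18.841%; on $30,000,000 that is $5,652,300.

$5,650,000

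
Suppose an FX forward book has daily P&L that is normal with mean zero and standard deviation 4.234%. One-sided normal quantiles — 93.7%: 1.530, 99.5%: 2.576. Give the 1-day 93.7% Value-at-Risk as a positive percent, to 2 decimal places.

6.48%

VaR = z·σ = 1.530 × 4.234% = 6.478%.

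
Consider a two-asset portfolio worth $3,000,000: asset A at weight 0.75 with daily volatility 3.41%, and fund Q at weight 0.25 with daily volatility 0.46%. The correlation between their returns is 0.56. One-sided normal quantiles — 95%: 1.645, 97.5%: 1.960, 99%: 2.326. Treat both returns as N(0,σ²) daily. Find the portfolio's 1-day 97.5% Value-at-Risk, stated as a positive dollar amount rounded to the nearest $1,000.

σ_p² = 0.75²·3.41² + 0.25²·0.46² + 2·0.56·0.75·0.25·3.41·0.46 = 6.8834 (%²).
σ_p = √6.8834 = 2.624%.
VaR = 1.960 × 2.624% = 5.143%; on $3,000,000 that is $154,290.

$154,000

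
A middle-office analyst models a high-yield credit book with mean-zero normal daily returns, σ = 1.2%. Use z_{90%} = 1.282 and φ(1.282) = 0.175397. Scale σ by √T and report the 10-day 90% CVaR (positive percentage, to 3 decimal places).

σ_{10d} = 1.2% × √10 = 3.795%.
ES multiplier = φ(z)/(1−α) = 0.175397/0.1 = 1.754.
ES = 3.795% × 1.754 = 6.656%.

6.656%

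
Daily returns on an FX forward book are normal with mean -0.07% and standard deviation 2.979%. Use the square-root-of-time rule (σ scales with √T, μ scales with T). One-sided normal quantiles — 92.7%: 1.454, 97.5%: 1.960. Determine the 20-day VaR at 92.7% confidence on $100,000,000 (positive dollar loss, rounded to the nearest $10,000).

$20,770,000

σ_{20d} = 2.979% × √20 = 13.322%; μ_{20d} = 20 × -0.07% = -1.400%.
VaR = −(-1.400%) + 1.454 × 13.322% = 20.770%.
On $100,000,000: 0.20770 × $100,000,000 = $20,770,000.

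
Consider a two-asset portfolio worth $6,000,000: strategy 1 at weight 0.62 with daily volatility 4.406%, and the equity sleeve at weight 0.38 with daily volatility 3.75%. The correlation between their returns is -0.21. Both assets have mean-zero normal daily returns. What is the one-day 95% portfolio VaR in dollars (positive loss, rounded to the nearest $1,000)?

σ_p² = 0.62²·4.406² + 0.38²·3.75² + 2·-0.21·0.62·0.38·4.406·3.75 = 7.8580 (%²).
σ_p = √7.8580 = 2.803%.
At 95%, z = 1.645.
VaR = 1.645 × 2.803% = 4.611%; on $6,000,000 that is $276,660.

$277,000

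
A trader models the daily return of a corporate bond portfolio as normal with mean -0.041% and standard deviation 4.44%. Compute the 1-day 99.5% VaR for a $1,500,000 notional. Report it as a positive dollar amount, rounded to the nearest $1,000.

At 99.5% one-sided, z = 2.576.
VaR = −μ + z·σ = −(-0.041%) + 2.576 × 4.44% = 11.478%.
On $1,500,000: 0.11478 × $1,500,000 = $172,170.

$172,000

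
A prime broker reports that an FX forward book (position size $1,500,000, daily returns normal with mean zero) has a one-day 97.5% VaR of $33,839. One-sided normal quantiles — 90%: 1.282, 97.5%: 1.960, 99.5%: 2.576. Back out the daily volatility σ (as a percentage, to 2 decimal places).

VaR as a fraction: $33,839 / $1,500,000 = 2.256%.
σ = VaR / z = 2.256% / 1.960 = 1.151%.

1.15%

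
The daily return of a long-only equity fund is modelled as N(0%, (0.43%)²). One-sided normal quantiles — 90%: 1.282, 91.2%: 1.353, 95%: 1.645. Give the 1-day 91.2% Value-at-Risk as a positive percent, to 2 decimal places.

0.58%

VaR = z·σ = 1.353 × 0.43% = 0.582%.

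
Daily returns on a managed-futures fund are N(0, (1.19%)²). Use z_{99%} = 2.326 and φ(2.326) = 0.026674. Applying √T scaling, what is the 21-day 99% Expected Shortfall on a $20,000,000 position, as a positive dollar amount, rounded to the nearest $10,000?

$2,910,000

σ_{21d} = 1.19% × √21 = 5.453%.
ES multiplier = φ(z)/(1−α) = 0.026674/0.01 = 2.667.
ES = 5.453% × 2.667 = 14.543%; on $20,000,000: $2,908,600.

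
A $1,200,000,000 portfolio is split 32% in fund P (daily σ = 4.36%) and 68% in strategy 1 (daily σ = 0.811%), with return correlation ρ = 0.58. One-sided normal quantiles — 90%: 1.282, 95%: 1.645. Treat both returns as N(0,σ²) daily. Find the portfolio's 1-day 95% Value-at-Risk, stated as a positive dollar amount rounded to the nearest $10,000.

σ_p² = 0.32²·4.36² + 0.68²·0.811² + 2·0.58·0.32·0.68·4.36·0.811 = 3.1432 (%²).
σ_p = √3.1432 = 1.773%.
VaR = 1.645 × 1.773% = 2.917%; on $1,200,000,000 that is $35,004,000.

$35,000,000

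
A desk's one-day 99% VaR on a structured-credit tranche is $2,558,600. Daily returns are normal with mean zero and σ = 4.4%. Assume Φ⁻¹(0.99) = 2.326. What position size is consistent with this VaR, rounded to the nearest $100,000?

$25,000,000

VaR as a fraction of value: z·σ = 2.326 × 4.4% = 10.2344%.
Position = $2,558,600 / 0.102344 = $25,000,000.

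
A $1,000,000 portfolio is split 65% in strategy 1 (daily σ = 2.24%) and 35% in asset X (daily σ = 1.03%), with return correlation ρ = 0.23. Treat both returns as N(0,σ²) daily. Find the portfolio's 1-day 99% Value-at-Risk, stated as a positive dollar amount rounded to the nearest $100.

σ_p² = 0.65²·2.24² + 0.35²·1.03² + 2·0.23·0.65·0.35·2.24·1.03 = 2.4913 (%²).
σ_p = √2.4913 = 1.578%.
At 99%, z = 2.326.
VaR = 2.326 × 1.578% = 3.670%; on $1,000,000 that is $36,700.

$36,700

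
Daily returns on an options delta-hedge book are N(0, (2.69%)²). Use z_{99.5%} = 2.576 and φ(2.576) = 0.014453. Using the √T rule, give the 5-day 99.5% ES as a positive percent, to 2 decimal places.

σ_{5d} = 2.69% × √5 = 6.015%.
ES multiplier = φ(z)/(1−α) = 0.014453/0.005 = 2.891.
ES = 6.015% × 2.891 = 17.389%.

17.39%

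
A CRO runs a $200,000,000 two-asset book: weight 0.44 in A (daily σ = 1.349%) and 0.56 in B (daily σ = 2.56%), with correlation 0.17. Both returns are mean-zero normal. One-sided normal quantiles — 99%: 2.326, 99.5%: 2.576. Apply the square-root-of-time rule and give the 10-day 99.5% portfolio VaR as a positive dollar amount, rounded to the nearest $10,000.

$26,750,000

σ_p = √(0.44²·1.349² + 0.56²·2.56² + 2·0.17·0.44·0.56·1.349·2.56) = 1.642%.
σ_{10d} = 1.642% × √10 = 5.192%.
VaR = 2.576 × 5.192% = 13.375%; on $200,000,000 that is $26,750,000.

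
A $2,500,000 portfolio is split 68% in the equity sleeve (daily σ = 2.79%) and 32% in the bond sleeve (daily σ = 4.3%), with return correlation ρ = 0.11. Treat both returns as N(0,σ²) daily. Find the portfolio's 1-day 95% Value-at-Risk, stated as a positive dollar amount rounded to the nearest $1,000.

$101,000

σ_p² = 0.68²·2.79² + 0.32²·4.3² + 2·0.11·0.68·0.32·2.79·4.3 = 6.0671 (%²).
σ_p = √6.0671 = 2.463%.
At 95%, z = 1.645.
VaR = 1.645 × 2.463% = 4.052%; on $2,500,000 that is $101,300.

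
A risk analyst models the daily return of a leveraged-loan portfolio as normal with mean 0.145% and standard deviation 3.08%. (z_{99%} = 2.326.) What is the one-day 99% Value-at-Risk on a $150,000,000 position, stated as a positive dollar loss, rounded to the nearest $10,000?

$10,530,000

VaR = −μ + z·σ = −(0.145%) + 2.326 × 3.08% = 7.019%.
On $150,000,000: 0.07019 × $150,000,000 = $10,528,500.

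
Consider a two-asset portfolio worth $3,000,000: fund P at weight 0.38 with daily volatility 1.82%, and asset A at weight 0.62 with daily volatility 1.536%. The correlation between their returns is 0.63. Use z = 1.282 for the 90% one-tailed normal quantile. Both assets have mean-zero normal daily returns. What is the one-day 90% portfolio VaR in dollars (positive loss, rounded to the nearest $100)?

$57,200

σ_p² = 0.38²·1.82² + 0.62²·1.536² + 2·0.63·0.38·0.62·1.82·1.536 = 2.2151 (%²).
σ_p = √2.2151 = 1.488%.
VaR = 1.282 × 1.488% = 1.908%; on $3,000,000 that is $57,240.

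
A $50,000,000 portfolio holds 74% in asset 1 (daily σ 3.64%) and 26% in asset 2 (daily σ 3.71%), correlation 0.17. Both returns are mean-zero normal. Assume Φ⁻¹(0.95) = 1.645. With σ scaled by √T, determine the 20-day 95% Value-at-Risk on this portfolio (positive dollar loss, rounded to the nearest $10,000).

$11,080,000

σ_p = √(0.74²·3.64² + 0.26²·3.71² + 2·0.17·0.74·0.26·3.64·3.71) = 3.012%.
σ_{20d} = 3.012% × √20 = 13.470%.
VaR = 1.645 × 13.470% = 22.158%; on $50,000,000 that is $11,079,000.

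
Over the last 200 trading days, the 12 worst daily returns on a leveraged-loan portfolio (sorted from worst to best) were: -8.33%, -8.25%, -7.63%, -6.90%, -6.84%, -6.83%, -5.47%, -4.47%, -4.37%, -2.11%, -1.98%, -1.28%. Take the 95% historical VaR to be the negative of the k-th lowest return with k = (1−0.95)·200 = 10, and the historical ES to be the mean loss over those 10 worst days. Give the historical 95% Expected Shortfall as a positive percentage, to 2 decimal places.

6.12%

The 10 worst returns sum to -61.20%.
ES = −(-61.20%) / 10 = 6.12%.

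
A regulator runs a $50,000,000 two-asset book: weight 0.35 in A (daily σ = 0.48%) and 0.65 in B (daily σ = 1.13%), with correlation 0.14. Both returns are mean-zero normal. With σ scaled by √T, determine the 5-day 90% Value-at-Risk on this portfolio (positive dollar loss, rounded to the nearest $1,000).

$1,112,000

σ_p = √(0.35²·0.48² + 0.65²·1.13² + 2·0.14·0.35·0.65·0.48·1.13) = 0.776%.
σ_{5d} = 0.776% × √5 = 1.735%.
z(90%) = 1.282.
VaR = 1.282 × 1.735% = 2.224%; on $50,000,000 that is $1,112,000.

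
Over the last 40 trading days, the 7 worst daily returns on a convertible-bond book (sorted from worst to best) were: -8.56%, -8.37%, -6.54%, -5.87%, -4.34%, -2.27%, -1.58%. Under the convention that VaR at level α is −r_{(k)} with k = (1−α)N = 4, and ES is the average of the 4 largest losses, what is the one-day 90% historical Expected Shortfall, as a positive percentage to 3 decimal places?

The 4 worst returns sum to -29.34%.
ES = −(-29.34%) / 4 = 7.335%.

7.335%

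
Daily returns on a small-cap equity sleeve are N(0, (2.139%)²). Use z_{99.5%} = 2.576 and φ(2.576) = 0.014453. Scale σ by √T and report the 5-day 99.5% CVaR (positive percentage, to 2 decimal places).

σ_{5d} = 2.139% × √5 = 4.783%.
ES multiplier = φ(z)/(1−α) = 0.014453/0.005 = 2.891.
ES = 4.783% × 2.891 = 13.828%.

13.83%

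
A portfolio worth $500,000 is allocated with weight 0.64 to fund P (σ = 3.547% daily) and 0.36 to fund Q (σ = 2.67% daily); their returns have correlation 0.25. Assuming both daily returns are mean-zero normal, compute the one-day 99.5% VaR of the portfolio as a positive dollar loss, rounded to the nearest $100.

σ_p² = 0.64²·3.547² + 0.36²·2.67² + 2·0.25·0.64·0.36·3.547·2.67 = 7.1682 (%²).
σ_p = √7.1682 = 2.677%.
At 99.5%, z = 2.576.
VaR = 2.576 × 2.677% = 6.896%; on $500,000 that is $34,480.

$34,500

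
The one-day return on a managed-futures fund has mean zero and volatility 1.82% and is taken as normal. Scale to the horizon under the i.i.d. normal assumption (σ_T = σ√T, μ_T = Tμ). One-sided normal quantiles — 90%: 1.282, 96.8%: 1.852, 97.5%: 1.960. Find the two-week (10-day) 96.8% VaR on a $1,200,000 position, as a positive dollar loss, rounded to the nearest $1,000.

σ_{10d} = 1.82% × √10 = 5.755%.
VaR = 1.852 × 5.755% = 10.658%.
On $1,200,000: 0.10658 × $1,200,000 = $127,896.

$128,000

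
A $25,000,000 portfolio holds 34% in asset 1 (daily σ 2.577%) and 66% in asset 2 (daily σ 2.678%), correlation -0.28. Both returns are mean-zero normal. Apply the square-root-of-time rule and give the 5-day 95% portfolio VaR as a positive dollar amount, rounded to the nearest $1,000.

σ_p = √(0.34²·2.577² + 0.66²·2.678² + 2·-0.28·0.34·0.66·2.577·2.678) = 1.739%.
σ_{5d} = 1.739% × √5 = 3.889%.
z(95%) = 1.645.
VaR = 1.645 × 3.889% = 6.397%; on $25,000,000 that is $1,599,250.

$1,599,000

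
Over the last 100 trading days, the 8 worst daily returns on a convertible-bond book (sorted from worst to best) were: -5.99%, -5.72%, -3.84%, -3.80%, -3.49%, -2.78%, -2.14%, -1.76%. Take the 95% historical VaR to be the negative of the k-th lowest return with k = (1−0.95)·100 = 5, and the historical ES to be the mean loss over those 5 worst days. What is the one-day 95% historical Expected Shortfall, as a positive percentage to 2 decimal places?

The 5 worst returns sum to -22.84%.
ES = −(-22.84%) / 5 = 4.568% ≈ 4.57%.

4.57%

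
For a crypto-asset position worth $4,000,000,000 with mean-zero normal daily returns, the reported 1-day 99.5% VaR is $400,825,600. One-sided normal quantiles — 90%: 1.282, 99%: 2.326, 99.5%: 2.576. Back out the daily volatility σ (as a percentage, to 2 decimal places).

VaR as a fraction: $400,825,600 / $4,000,000,000 = 10.021%.
σ = VaR / z = 10.021% / 2.576 = 3.890%.

3.89%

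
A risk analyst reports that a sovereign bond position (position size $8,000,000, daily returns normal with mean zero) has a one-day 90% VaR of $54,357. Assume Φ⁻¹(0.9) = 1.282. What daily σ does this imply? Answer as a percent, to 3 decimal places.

0.530%

VaR as a fraction: $54,357 / $8,000,000 = 0.679%.
σ = VaR / z = 0.679% / 1.282 = 0.530%.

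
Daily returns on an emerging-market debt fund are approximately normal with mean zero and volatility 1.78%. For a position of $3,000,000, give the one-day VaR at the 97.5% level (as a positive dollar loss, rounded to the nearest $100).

$104,700

At 97.5% one-sided, z = 1.960.
VaR = z·σ = 1.960 × 1.78% = 3.489%.
On $3,000,000: 0.03489 × $3,000,000 = $104,670.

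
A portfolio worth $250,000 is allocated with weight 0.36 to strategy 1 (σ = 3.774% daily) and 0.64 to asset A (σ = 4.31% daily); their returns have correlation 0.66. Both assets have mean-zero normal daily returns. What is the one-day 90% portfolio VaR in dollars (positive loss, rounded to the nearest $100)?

$12,200

σ_p² = 0.36²·3.774² + 0.64²·4.31² + 2·0.66·0.36·0.64·3.774·4.31 = 14.4016 (%²).
σ_p = √14.4016 = 3.795%.
At 90%, z = 1.282.
VaR = 1.282 × 3.795% = 4.865%; on $250,000 that is $12,162.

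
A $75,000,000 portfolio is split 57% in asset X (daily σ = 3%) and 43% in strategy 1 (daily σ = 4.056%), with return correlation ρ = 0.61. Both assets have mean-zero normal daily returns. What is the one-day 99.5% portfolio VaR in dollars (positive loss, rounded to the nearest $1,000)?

σ_p² = 0.57²·3² + 0.43²·4.056² + 2·0.61·0.57·0.43·3·4.056 = 9.6044 (%²).
σ_p = √9.6044 = 3.099%.
At 99.5%, z = 2.576.
VaR = 2.576 × 3.099% = 7.983%; on $75,000,000 that is $5,987,250.

$5,987,000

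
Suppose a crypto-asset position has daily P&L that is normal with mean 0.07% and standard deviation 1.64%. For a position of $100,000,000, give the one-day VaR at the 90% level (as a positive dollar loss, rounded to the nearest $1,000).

$2,032,000

At 90% one-sided, z = 1.282.
VaR = −μ + z·σ = −(0.07%) + 1.282 × 1.64% = 2.032%.
On $100,000,000: 0.02032 × $100,000,000 = $2,032,000.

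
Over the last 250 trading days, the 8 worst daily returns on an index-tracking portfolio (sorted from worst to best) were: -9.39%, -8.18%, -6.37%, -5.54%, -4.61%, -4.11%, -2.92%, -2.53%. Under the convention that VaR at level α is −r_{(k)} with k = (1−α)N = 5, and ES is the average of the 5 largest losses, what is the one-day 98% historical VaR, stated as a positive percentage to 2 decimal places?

k = 5; the 5th lowest return is -4.61%, so VaR = 4.61%.

4.61%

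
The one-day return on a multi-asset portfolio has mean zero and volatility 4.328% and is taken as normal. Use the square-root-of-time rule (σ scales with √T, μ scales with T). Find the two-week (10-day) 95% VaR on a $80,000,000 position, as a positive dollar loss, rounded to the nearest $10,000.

$18,010,000

At 95%, z = 1.645.
σ_{10d} = 4.328% × √10 = 13.686%.
VaR = 1.645 × 13.686% = 22.513%.
On $80,000,000: 0.22513 × $80,000,000 = $18,010,400.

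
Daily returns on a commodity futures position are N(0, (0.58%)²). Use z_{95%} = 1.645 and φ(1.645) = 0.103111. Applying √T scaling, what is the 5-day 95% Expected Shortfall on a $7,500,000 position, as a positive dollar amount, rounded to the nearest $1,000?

$201,000

σ_{5d} = 0.58% × √5 = 1.297%.
ES multiplier = φ(z)/(1−α) = 0.103111/0.05 = 2.062.
ES = 1.297% × 2.062 = 2.674%; on $7,500,000: $200,550.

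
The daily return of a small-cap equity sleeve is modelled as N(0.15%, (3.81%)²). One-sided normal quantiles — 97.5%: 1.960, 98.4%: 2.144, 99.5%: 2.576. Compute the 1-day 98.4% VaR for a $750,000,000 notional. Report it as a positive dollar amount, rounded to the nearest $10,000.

$60,140,000

VaR = −μ + z·σ = −(0.15%) + 2.144 × 3.81% = 8.019%.
On $750,000,000: 0.08019 × $750,000,000 = $60,142,500.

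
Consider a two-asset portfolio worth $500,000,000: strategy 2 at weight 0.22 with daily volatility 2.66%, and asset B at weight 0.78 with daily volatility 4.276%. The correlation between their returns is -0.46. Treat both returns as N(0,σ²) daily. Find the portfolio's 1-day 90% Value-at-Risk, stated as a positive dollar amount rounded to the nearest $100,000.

σ_p² = 0.22²·2.66² + 0.78²·4.276² + 2·-0.46·0.22·0.78·2.66·4.276 = 9.6709 (%²).
σ_p = √9.6709 = 3.110%.
At 90%, z = 1.282.
VaR = 1.282 × 3.110% = 3.987%; on $500,000,000 that is $19,935,000.

$19,900,000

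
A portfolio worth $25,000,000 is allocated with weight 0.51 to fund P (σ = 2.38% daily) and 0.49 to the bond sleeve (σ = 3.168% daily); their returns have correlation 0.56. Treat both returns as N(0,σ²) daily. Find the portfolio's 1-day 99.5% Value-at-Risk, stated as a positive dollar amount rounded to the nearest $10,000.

$1,580,000

σ_p² = 0.51²·2.38² + 0.49²·3.168² + 2·0.56·0.51·0.49·2.38·3.168 = 5.9933 (%²).
σ_p = √5.9933 = 2.448%.
At 99.5%, z = 2.576.
VaR = 2.576 × 2.448% = 6.306%; on $25,000,000 that is $1,576,500.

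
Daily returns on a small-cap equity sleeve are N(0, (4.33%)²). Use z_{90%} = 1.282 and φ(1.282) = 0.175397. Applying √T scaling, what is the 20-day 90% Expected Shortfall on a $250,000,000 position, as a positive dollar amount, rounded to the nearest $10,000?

$84,910,000

σ_{20d} = 4.33% × √20 = 19.364%.
ES multiplier = φ(z)/(1−α) = 0.175397/0.1 = 1.754.
ES = 19.364% × 1.754 = 33.964%; on $250,000,000: $84,910,000.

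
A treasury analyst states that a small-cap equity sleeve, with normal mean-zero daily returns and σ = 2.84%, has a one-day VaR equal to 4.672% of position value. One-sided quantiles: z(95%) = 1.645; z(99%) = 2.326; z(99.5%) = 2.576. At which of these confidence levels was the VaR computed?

95%

Implied z = VaR/σ = 4.672 / 2.84 = 1.645.
This matches z(95%) = 1.645.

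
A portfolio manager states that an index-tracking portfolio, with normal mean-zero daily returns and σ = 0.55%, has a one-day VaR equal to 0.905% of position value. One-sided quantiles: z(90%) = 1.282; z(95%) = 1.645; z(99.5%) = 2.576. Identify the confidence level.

95%

Implied z = VaR/σ = 0.905 / 0.55 = 1.645.
This matches z(95%) = 1.645.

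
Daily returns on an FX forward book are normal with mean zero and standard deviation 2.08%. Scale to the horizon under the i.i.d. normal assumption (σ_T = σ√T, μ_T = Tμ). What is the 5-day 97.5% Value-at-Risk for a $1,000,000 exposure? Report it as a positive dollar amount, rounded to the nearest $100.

$91,200

At 97.5%, z = 1.960.
σ_{5d} = 2.08% × √5 = 4.651%.
VaR = 1.960 × 4.651% = 9.116%.
On $1,000,000: 0.09116 × $1,000,000 = $91,160.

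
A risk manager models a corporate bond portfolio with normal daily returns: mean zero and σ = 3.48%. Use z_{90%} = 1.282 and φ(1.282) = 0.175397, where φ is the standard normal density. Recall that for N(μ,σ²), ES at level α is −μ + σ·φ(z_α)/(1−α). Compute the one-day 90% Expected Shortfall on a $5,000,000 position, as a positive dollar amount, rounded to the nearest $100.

Tail multiplier: φ(z)/(1−α) = 0.175397 / 0.1 = 1.754.
ES = 3.48% × 1.754 = 6.104%.
On $5,000,000: 0.06104 × $5,000,000 = $305,200.

$305,200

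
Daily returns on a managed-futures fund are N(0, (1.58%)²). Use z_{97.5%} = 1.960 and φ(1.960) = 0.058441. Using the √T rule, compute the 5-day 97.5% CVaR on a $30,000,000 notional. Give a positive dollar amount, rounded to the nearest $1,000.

σ_{5d} = 1.58% × √5 = 3.533%.
ES multiplier = φ(z)/(1−α) = 0.058441/0.025 = 2.338.
ES = 3.533% × 2.338 = 8.260%; on $30,000,000: $2,478,000.

$2,478,000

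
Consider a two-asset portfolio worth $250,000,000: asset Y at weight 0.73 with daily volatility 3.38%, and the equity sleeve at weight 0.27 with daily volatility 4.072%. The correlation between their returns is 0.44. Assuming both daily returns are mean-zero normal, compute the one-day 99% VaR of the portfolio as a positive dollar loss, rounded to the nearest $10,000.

$18,100,000

σ_p² = 0.73²·3.38² + 0.27²·4.072² + 2·0.44·0.73·0.27·3.38·4.072 = 9.6841 (%²).
σ_p = √9.6841 = 3.112%.
At 99%, z = 2.326.
VaR = 2.326 × 3.112% = 7.239%; on $250,000,000 that is $18,097,500.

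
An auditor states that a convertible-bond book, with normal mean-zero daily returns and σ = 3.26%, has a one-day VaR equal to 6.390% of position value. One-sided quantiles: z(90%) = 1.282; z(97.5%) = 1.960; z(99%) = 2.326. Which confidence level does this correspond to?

97.5%

Implied z = VaR/σ = 6.390 / 3.26 = 1.960.
This matches z(97.5%) = 1.960.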